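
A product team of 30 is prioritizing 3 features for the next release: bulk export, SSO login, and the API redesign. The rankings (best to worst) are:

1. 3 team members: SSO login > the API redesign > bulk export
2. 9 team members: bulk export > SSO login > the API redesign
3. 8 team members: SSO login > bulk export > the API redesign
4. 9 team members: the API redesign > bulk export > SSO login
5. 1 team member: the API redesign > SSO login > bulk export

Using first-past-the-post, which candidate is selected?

SSO login

First-place votes: bulk export 9, SSO login 11, the API redesign 10.
SSO login has the most first-place votes.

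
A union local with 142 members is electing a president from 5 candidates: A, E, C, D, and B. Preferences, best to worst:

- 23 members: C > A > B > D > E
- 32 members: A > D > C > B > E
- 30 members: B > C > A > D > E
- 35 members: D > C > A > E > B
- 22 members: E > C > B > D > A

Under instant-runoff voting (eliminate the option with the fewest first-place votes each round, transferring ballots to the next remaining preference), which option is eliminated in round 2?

B

Round 1: A 32, E 22, C 23, D 35, B 30. Eliminate E.
Round 2: A 32, C 45, D 35, B 30. Eliminate B.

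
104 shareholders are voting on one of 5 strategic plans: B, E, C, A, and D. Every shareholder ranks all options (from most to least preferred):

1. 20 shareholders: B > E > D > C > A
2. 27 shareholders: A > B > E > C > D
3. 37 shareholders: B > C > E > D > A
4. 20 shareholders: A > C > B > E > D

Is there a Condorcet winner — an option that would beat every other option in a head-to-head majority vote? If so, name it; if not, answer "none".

B

B vs E: 104–0 for B.
B vs C: 84–20 for B.
B vs A: 57–47 for B.
B vs D: 104–0 for B.
B beats every other option head-to-head.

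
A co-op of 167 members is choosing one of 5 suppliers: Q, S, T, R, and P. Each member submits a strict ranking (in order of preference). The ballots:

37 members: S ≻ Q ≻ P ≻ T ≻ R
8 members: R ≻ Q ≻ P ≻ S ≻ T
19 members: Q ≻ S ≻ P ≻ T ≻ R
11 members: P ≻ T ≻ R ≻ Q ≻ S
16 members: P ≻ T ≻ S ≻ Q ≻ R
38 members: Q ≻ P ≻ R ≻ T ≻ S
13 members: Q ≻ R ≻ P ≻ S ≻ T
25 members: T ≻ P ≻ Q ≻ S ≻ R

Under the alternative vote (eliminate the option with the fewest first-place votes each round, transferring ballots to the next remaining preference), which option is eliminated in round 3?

Round 1: Q 70, S 37, T 25, R 8, P 27. Eliminate R.
Round 2: Q 78, S 37, T 25, P 27. Eliminate T.
Round 3: Q 78, S 37, P 52. Eliminate S.

S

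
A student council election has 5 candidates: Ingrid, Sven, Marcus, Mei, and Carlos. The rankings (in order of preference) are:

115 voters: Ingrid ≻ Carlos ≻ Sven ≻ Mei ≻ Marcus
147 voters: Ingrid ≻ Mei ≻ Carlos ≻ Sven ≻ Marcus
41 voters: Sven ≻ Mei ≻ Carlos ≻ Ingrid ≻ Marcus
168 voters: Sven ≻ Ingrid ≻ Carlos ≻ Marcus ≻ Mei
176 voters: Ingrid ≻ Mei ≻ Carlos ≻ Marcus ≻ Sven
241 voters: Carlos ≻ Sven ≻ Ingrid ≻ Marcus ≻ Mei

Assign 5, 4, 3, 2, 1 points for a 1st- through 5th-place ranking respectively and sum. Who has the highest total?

Ingrid: 115·5 + 147·5 + 41·2 + 168·4 + 176·5 + 241·3 = 3667
Sven: 115·3 + 147·2 + 41·5 + 168·5 + 176·1 + 241·4 = 2824
Marcus: 115·1 + 147·1 + 41·1 + 168·2 + 176·2 + 241·2 = 1473
Mei: 115·2 + 147·4 + 41·4 + 168·1 + 176·4 + 241·1 = 2095
Carlos: 115·4 + 147·3 + 41·3 + 168·3 + 176·3 + 241·5 = 3261
Ingrid has the highest Borda score (3667).

Ingrid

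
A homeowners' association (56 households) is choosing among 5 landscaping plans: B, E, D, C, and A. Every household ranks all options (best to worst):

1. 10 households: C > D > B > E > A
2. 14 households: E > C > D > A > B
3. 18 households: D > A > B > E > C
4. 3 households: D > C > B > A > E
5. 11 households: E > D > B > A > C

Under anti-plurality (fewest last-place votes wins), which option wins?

D

Last-place votes: B 14, E 3, D 0, C 29, A 10.
D is ranked last by the fewest voters, so D wins.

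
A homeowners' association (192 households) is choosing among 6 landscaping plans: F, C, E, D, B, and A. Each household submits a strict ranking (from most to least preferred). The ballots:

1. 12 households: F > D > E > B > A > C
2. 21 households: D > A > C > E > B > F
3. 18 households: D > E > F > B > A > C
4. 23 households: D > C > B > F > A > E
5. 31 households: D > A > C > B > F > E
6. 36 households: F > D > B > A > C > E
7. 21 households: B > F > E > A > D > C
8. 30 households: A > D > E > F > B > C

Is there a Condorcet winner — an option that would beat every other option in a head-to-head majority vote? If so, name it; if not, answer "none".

D vs F: 123–69 for D.
D vs C: 192–0 for D.
D vs E: 171–21 for D.
D vs B: 171–21 for D.
D vs A: 141–51 for D.
D beats every other option head-to-head.

D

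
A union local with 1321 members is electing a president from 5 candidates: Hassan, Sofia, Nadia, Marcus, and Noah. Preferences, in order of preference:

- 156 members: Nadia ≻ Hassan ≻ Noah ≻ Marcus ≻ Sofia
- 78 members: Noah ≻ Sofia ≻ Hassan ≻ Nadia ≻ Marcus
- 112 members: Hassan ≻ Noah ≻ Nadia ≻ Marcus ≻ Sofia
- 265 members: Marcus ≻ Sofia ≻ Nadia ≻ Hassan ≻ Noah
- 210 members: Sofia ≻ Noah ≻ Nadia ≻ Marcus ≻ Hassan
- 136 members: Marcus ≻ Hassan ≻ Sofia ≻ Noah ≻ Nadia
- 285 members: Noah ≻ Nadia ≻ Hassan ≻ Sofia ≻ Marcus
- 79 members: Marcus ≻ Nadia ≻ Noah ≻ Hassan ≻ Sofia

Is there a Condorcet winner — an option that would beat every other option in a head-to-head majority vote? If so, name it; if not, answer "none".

none

Checking pairwise contests:
Nadia beats Hassan 995–326.
Hassan beats Sofia 768–553.
Sofia beats Nadia 689–632.
Nadia beats Marcus 841–480.
Hassan beats Noah 669–652.
Every option loses at least one head-to-head, so there is no Condorcet winner.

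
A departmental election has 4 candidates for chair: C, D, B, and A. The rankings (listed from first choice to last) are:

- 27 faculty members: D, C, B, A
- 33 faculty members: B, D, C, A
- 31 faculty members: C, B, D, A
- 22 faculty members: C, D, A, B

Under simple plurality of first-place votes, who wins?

C

First-place votes: C 53, D 27, B 33, A 0.
C has the most first-place votes.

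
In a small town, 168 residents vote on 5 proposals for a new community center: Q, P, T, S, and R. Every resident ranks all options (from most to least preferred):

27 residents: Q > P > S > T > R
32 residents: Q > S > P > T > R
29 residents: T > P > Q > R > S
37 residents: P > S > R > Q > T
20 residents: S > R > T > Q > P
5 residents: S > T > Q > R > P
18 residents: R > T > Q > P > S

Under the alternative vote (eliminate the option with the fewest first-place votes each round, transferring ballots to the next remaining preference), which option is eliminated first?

Round 1: Q 59, P 37, T 29, S 25, R 18. Eliminate R.

R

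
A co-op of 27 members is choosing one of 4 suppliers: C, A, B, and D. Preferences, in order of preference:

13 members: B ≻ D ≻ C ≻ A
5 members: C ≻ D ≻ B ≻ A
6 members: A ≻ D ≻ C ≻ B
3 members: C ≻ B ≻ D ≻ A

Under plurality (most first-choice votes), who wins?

B

First-place votes: C 8, A 6, B 13, D 0.
B has the most first-place votes.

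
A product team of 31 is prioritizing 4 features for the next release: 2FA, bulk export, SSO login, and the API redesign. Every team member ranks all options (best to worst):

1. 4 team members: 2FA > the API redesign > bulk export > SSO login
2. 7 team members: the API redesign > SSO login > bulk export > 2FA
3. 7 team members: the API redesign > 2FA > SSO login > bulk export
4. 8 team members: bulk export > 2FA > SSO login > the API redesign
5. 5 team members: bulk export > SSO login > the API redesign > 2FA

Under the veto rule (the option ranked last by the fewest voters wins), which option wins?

SSO login

Last-place votes: 2FA 12, bulk export 7, SSO login 4, the API redesign 8.
SSO login is ranked last by the fewest voters, so SSO login wins.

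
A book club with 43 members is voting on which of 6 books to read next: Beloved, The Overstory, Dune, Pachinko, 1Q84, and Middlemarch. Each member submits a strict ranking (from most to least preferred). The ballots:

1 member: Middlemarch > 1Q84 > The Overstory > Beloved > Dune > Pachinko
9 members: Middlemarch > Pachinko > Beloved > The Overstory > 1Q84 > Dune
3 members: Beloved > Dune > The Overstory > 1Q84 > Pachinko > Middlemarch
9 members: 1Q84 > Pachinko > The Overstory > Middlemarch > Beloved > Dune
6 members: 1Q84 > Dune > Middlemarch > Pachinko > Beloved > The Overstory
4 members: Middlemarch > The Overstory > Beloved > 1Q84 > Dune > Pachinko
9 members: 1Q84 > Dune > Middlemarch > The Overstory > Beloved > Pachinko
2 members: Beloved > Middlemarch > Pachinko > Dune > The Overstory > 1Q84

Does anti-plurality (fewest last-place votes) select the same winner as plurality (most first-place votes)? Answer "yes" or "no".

no

Anti-plurality — last-place votes: Beloved 0, The Overstory 6, Dune 18, Pachinko 14, 1Q84 2, Middlemarch 3. Winner: Beloved.
Plurality — first-place votes: Beloved 5, The Overstory 0, Dune 0, Pachinko 0, 1Q84 24, Middlemarch 14. Winner: 1Q84.
The two methods disagree.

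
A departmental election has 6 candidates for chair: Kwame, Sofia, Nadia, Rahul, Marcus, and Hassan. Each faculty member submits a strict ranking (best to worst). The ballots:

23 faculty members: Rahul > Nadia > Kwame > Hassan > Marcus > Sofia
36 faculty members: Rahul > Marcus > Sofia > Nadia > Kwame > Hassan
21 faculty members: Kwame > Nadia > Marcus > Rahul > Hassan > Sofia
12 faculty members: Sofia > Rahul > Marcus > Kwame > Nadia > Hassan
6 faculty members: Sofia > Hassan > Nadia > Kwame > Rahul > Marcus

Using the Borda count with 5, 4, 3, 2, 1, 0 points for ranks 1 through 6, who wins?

Rahul

Kwame: 23·3 + 36·1 + 21·5 + 12·2 + 6·2 = 246
Sofia: 23·0 + 36·3 + 21·0 + 12·5 + 6·5 = 198
Nadia: 23·4 + 36·2 + 21·4 + 12·1 + 6·3 = 278
Rahul: 23·5 + 36·5 + 21·2 + 12·4 + 6·1 = 391
Marcus: 23·1 + 36·4 + 21·3 + 12·3 + 6·0 = 266
Hassan: 23·2 + 36·0 + 21·1 + 12·0 + 6·4 = 91
Rahul has the highest Borda score (391).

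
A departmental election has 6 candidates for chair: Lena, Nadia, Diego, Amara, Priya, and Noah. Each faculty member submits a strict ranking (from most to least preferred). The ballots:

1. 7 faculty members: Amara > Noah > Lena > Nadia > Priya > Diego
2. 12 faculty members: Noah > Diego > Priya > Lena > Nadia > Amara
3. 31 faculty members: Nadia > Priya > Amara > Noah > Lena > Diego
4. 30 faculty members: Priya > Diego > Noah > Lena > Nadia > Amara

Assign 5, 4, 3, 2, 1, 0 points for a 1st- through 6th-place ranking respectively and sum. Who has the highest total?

Priya

Lena: 7·3 + 12·2 + 31·1 + 30·2 = 136
Nadia: 7·2 + 12·1 + 31·5 + 30·1 = 211
Diego: 7·0 + 12·4 + 31·0 + 30·4 = 168
Amara: 7·5 + 12·0 + 31·3 + 30·0 = 128
Priya: 7·1 + 12·3 + 31·4 + 30·5 = 317
Noah: 7·4 + 12·5 + 31·2 + 30·3 = 240
Priya has the highest Borda score (317).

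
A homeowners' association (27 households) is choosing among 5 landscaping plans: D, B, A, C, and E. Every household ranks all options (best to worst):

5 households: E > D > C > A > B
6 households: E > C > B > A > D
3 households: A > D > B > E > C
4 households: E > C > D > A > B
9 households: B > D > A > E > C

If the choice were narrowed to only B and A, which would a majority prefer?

Voters preferring B to A: 15; preferring A to B: 12.
B wins the head-to-head.

B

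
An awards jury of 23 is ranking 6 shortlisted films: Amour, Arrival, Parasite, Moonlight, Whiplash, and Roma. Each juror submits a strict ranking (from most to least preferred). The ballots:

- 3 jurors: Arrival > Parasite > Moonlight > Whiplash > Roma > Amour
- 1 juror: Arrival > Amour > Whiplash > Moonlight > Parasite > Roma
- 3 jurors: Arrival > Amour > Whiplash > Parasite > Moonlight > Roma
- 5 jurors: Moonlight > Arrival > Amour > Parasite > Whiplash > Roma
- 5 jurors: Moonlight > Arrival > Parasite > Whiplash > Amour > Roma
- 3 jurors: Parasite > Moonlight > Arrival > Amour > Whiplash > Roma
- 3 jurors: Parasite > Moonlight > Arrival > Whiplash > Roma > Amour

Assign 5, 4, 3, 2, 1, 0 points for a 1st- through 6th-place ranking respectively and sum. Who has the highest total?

Amour: 3·0 + 1·4 + 3·4 + 5·3 + 5·1 + 3·2 + 3·0 = 42
Arrival: 3·5 + 1·5 + 3·5 + 5·4 + 5·4 + 3·3 + 3·3 = 93
Parasite: 3·4 + 1·1 + 3·2 + 5·2 + 5·3 + 3·5 + 3·5 = 74
Moonlight: 3·3 + 1·2 + 3·1 + 5·5 + 5·5 + 3·4 + 3·4 = 88
Whiplash: 3·2 + 1·3 + 3·3 + 5·1 + 5·2 + 3·1 + 3·2 = 42
Roma: 3·1 + 1·0 + 3·0 + 5·0 + 5·0 + 3·0 + 3·1 = 6
Arrival has the highest Borda score (93).

Arrival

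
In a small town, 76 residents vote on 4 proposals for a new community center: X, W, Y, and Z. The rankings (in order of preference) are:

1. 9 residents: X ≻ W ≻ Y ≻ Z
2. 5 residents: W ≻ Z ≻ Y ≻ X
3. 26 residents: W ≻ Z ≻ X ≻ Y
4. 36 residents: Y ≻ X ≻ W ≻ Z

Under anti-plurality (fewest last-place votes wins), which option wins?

Last-place votes: X 5, W 0, Y 26, Z 45.
W is ranked last by the fewest voters, so W wins.

W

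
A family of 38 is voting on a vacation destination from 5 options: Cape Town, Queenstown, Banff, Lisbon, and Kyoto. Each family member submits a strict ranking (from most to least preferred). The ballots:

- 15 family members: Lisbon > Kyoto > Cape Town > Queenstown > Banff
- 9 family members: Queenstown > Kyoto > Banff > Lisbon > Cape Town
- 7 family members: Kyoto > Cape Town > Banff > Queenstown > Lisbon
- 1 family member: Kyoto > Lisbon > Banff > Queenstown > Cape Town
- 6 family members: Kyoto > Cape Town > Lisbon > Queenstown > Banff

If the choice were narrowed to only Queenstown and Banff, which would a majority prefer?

Voters preferring Queenstown to Banff: 30; preferring Banff to Queenstown: 8.
Queenstown wins the head-to-head.

Queenstown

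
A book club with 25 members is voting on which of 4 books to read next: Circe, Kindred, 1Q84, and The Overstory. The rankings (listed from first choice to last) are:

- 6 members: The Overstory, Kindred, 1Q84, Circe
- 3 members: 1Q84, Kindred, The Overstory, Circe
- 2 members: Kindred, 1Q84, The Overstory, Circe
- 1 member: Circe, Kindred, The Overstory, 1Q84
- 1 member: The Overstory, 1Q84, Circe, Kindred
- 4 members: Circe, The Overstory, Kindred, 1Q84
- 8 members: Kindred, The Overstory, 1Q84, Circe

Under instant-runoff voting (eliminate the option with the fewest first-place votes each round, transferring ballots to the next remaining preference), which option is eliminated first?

1Q84

Round 1: Circe 5, Kindred 10, 1Q84 3, The Overstory 7. Eliminate 1Q84.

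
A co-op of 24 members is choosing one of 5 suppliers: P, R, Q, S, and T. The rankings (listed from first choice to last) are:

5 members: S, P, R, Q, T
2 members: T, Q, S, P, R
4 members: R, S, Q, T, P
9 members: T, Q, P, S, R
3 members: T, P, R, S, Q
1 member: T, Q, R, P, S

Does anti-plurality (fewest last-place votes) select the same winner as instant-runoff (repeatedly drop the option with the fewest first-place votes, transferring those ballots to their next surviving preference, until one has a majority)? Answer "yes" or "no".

no

Anti-plurality — last-place votes: P 4, R 11, Q 3, S 1, T 5. Winner: S.
Instant-runoff — R1 P 0, R 4, Q 0, S 5, T 15 (T winner). Winner: T.
The two methods disagree.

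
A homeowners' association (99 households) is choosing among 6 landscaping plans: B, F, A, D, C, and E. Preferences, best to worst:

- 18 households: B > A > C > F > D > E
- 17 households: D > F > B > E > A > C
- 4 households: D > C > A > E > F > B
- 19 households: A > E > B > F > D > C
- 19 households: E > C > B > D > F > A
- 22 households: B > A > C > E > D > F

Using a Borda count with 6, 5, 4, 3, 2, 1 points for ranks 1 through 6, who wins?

B

B: 18·6 + 17·4 + 4·1 + 19·4 + 19·4 + 22·6 = 464
F: 18·3 + 17·5 + 4·2 + 19·3 + 19·2 + 22·1 = 264
A: 18·5 + 17·2 + 4·4 + 19·6 + 19·1 + 22·5 = 383
D: 18·2 + 17·6 + 4·6 + 19·2 + 19·3 + 22·2 = 301
C: 18·4 + 17·1 + 4·5 + 19·1 + 19·5 + 22·4 = 311
E: 18·1 + 17·3 + 4·3 + 19·5 + 19·6 + 22·3 = 356
B has the highest Borda score (464).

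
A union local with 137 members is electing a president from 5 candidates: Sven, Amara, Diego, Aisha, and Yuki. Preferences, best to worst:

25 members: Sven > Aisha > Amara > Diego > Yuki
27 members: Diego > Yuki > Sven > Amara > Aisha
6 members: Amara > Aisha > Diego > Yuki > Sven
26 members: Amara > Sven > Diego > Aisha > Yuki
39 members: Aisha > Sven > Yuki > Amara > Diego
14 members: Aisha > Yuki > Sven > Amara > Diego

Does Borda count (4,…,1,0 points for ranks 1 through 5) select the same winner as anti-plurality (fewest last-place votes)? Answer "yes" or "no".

Borda — scores: Sven 377, Amara 258, Diego 197, Aisha 331, Yuki 207. Winner: Sven.
Anti-plurality — last-place votes: Sven 6, Amara 0, Diego 53, Aisha 27, Yuki 51. Winner: Amara.
The two methods disagree.

no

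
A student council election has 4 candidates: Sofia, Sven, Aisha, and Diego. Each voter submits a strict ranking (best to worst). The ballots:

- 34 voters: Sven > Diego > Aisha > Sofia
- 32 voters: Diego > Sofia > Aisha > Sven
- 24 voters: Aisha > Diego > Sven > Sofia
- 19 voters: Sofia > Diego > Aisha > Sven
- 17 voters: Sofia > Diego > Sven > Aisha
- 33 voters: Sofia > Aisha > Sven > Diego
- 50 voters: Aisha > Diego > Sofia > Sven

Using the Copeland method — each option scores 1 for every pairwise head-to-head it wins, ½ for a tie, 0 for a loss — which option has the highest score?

Aisha

Sofia: beats Sven; loses to Aisha and Diego → score 1.
Sven: loses to Sofia, Aisha, and Diego → score 0.
Aisha: beats Sofia, Sven, and Diego → score 3.
Diego: beats Sofia and Sven; loses to Aisha → score 2.
Aisha has the best pairwise record.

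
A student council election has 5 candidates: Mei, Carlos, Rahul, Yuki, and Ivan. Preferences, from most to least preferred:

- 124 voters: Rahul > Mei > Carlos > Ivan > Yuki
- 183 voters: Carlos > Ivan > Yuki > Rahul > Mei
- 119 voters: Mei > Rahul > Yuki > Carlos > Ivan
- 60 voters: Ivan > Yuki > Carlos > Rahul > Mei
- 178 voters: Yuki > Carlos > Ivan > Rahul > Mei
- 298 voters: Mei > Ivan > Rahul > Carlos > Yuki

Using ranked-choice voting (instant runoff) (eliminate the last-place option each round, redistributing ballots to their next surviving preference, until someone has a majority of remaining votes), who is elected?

Round 1: Mei 417, Carlos 183, Rahul 124, Yuki 178, Ivan 60. Eliminate Ivan.
Round 2: Mei 417, Carlos 183, Rahul 124, Yuki 238. Eliminate Rahul.
Round 3: Mei 541, Carlos 183, Yuki 238. Mei has a majority.

Mei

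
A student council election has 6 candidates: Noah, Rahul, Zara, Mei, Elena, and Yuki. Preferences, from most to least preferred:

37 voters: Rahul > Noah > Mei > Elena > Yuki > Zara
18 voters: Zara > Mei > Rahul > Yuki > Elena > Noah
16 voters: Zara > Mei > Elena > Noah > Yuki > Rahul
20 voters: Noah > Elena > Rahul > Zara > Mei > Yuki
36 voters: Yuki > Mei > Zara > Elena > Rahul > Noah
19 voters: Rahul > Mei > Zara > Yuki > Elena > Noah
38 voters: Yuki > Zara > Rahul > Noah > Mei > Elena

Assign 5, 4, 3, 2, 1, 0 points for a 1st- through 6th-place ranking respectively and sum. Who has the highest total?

Rahul

Noah: 37·4 + 18·0 + 16·2 + 20·5 + 36·0 + 19·0 + 38·2 = 356
Rahul: 37·5 + 18·3 + 16·0 + 20·3 + 36·1 + 19·5 + 38·3 = 544
Zara: 37·0 + 18·5 + 16·5 + 20·2 + 36·3 + 19·3 + 38·4 = 527
Mei: 37·3 + 18·4 + 16·4 + 20·1 + 36·4 + 19·4 + 38·1 = 525
Elena: 37·2 + 18·1 + 16·3 + 20·4 + 36·2 + 19·1 + 38·0 = 311
Yuki: 37·1 + 18·2 + 16·1 + 20·0 + 36·5 + 19·2 + 38·5 = 497
Rahul has the highest Borda score (544).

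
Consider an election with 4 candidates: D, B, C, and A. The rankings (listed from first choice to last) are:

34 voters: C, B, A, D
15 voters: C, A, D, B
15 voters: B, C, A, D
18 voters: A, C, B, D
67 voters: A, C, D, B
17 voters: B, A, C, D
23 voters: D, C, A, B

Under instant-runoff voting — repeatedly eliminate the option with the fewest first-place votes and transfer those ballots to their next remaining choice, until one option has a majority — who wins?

Round 1: D 23, B 32, C 49, A 85. Eliminate D.
Round 2: B 32, C 72, A 85. Eliminate B.
Round 3: C 87, A 102. A has a majority.

A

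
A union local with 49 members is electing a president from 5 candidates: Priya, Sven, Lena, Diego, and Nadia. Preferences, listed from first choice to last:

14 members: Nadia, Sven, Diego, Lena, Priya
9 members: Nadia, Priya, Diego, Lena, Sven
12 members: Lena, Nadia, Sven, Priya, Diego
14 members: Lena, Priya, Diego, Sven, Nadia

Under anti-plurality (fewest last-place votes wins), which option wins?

Lena

Last-place votes: Priya 14, Sven 9, Lena 0, Diego 12, Nadia 14.
Lena is ranked last by the fewest voters, so Lena wins.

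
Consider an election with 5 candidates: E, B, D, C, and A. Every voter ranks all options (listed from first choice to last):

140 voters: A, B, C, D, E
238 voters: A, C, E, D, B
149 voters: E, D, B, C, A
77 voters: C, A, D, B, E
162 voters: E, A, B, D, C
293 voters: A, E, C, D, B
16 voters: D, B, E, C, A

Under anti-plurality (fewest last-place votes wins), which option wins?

D

Last-place votes: E 217, B 531, D 0, C 162, A 165.
D is ranked last by the fewest voters, so D wins.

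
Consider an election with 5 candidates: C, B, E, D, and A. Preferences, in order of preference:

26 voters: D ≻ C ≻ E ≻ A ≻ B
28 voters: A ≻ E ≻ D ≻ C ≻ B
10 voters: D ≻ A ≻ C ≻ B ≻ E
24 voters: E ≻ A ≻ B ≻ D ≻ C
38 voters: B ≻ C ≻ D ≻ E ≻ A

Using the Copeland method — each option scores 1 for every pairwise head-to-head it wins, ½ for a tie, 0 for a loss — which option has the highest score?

C: beats B, E, and A; loses to D → score 3.
B: loses to C, E, D, and A → score 0.
E: beats B and A; loses to C and D → score 2.
D: beats C, B, E, and A → score 4.
A: beats B; loses to C, E, and D → score 1.
D has the best pairwise record.

D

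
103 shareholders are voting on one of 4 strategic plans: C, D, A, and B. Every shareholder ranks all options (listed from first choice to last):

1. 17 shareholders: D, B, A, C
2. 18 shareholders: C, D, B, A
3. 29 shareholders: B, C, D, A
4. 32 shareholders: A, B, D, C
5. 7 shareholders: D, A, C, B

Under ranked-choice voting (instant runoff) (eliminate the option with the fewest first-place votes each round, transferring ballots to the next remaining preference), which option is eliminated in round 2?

Round 1: C 18, D 24, A 32, B 29. Eliminate C.
Round 2: D 42, A 32, B 29. Eliminate B.

B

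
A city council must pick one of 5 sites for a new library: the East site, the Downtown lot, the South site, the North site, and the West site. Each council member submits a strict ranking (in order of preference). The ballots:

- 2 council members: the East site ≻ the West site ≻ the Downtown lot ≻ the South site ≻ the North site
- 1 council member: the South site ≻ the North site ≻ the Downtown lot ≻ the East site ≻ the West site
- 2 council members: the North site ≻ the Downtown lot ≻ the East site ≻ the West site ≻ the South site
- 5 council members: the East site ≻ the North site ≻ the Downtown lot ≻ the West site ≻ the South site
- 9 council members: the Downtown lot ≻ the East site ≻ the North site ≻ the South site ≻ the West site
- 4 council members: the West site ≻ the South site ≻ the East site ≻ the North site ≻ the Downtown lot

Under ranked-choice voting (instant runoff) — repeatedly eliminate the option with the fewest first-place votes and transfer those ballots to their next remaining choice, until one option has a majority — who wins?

the Downtown lot

Round 1: the East site 7, the Downtown lot 9, the South site 1, the North site 2, the West site 4. Eliminate the South site.
Round 2: the East site 7, the Downtown lot 9, the North site 3, the West site 4. Eliminate the North site.
Round 3: the East site 7, the Downtown lot 12, the West site 4. The Downtown lot has a majority.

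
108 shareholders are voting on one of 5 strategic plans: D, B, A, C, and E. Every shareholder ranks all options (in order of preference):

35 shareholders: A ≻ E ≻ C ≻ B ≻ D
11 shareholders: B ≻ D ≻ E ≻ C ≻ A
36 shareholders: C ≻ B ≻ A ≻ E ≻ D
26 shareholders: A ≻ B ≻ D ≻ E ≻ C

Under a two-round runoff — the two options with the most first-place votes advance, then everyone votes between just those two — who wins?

A

Round 1 first-place votes: D 0, B 11, A 61, C 36, E 0.
A and C advance.
Runoff: A is preferred to C by 61 voters; C by 47.
A wins the runoff.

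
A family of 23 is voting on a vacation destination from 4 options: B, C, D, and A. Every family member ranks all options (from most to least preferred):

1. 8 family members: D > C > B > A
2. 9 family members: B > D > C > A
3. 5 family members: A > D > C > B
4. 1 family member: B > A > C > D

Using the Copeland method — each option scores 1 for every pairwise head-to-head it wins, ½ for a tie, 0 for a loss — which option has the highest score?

B: beats A; loses to C and D → score 1.
C: beats B and A; loses to D → score 2.
D: beats B, C, and A → score 3.
A: loses to B, C, and D → score 0.
D has the best pairwise record.

D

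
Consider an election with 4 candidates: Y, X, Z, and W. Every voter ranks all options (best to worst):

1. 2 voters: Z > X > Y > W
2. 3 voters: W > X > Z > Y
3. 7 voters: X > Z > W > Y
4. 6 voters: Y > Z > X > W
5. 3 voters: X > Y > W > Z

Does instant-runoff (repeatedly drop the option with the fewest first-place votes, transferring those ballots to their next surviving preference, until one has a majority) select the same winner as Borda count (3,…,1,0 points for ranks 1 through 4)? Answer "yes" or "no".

Instant-runoff — R1 Y 6, X 10, Z 2, W 3 (Z out); R2 Y 6, X 12, W 3 (X winner). Winner: X.
Borda — scores: Y 26, X 46, Z 35, W 19. Winner: X.
The two methods agree.

yes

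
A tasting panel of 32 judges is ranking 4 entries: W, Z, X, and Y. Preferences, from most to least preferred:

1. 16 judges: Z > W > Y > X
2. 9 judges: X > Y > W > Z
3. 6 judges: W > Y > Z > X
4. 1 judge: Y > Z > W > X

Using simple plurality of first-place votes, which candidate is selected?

First-place votes: W 6, Z 16, X 9, Y 1.
Z has the most first-place votes.

Z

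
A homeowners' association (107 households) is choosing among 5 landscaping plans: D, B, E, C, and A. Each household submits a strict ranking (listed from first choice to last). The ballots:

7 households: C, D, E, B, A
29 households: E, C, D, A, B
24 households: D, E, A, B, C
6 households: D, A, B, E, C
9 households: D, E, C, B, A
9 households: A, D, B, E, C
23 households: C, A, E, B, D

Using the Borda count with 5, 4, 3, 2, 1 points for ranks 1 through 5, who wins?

D: 7·4 + 29·3 + 24·5 + 6·5 + 9·5 + 9·4 + 23·1 = 369
B: 7·2 + 29·1 + 24·2 + 6·3 + 9·2 + 9·3 + 23·2 = 200
E: 7·3 + 29·5 + 24·4 + 6·2 + 9·4 + 9·2 + 23·3 = 397
C: 7·5 + 29·4 + 24·1 + 6·1 + 9·3 + 9·1 + 23·5 = 332
A: 7·1 + 29·2 + 24·3 + 6·4 + 9·1 + 9·5 + 23·4 = 307
E has the highest Borda score (397).

E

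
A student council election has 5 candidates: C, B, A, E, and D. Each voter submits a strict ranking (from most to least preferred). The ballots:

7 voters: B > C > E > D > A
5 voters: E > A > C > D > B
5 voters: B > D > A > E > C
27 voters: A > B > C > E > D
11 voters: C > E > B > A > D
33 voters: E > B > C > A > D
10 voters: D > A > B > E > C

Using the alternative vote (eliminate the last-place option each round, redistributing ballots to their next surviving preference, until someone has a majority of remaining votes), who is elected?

Round 1: C 11, B 12, A 27, E 38, D 10. Eliminate D.
Round 2: C 11, B 12, A 37, E 38. Eliminate C.
Round 3: B 12, A 37, E 49. Eliminate B.
Round 4: A 42, E 56. E has a majority.

E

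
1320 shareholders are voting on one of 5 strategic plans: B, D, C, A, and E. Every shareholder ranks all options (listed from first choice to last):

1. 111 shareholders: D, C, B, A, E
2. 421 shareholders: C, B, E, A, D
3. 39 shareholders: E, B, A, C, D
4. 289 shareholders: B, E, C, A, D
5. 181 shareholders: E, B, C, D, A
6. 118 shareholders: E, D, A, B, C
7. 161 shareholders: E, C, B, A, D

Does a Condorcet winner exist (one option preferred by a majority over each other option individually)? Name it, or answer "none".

none

Checking pairwise contests:
C beats B 693–627.
B beats D 1091–229.
E beats C 788–532.
B beats A 1202–118.
B beats E 821–499.
Every option loses at least one head-to-head, so there is no Condorcet winner.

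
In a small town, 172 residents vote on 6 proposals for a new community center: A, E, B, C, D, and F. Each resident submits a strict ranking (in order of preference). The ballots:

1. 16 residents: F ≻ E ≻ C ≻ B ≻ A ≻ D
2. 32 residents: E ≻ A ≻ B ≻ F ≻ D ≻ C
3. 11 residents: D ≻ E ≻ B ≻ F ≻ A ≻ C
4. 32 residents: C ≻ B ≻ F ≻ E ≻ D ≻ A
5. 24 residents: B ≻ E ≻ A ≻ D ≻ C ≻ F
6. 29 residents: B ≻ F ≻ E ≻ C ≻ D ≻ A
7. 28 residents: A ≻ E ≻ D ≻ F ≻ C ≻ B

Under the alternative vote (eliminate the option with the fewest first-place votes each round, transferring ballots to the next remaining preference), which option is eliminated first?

D

Round 1: A 28, E 32, B 53, C 32, D 11, F 16. Eliminate D.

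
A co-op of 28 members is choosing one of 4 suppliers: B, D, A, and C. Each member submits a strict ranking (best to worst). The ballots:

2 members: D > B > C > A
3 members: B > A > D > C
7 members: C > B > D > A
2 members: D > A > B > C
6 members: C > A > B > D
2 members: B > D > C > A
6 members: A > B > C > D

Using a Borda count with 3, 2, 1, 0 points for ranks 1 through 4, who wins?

B: 2·2 + 3·3 + 7·2 + 2·1 + 6·1 + 2·3 + 6·2 = 53
D: 2·3 + 3·1 + 7·1 + 2·3 + 6·0 + 2·2 + 6·0 = 26
A: 2·0 + 3·2 + 7·0 + 2·2 + 6·2 + 2·0 + 6·3 = 40
C: 2·1 + 3·0 + 7·3 + 2·0 + 6·3 + 2·1 + 6·1 = 49
B has the highest Borda score (53).

B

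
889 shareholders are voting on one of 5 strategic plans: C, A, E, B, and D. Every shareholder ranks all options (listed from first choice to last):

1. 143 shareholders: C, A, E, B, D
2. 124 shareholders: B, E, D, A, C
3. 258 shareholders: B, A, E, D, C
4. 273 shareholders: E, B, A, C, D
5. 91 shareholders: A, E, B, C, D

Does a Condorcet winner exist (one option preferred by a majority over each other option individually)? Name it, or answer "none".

none

Checking pairwise contests:
A beats C 746–143.
B beats A 655–234.
A beats E 492–397.
E beats B 507–382.
C beats D 507–382.
Every option loses at least one head-to-head, so there is no Condorcet winner.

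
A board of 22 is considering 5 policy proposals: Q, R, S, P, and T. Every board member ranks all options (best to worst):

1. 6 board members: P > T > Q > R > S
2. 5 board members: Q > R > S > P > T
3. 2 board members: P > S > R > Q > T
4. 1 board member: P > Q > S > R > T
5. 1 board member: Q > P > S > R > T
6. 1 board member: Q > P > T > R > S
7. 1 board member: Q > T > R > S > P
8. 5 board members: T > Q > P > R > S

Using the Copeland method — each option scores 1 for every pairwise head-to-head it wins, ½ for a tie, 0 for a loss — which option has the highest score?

Q

Q: beats R, S, and P; ties T → score 3.5.
R: beats S; loses to Q, P, and T → score 1.
S: loses to Q, R, P, and T → score 0.
P: beats R, S, and T; loses to Q → score 3.
T: beats R and S; ties Q; loses to P → score 2.5.
Q has the best pairwise record.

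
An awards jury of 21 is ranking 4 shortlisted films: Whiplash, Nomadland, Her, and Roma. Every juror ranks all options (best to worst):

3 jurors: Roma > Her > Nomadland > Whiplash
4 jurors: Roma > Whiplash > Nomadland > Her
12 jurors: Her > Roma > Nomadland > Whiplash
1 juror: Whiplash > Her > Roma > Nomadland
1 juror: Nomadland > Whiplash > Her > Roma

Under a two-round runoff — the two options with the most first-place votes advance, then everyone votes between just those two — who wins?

Her

Round 1 first-place votes: Whiplash 1, Nomadland 1, Her 12, Roma 7.
Her and Roma advance.
Runoff: Her is preferred to Roma by 14 voters; Roma by 7.
Her wins the runoff.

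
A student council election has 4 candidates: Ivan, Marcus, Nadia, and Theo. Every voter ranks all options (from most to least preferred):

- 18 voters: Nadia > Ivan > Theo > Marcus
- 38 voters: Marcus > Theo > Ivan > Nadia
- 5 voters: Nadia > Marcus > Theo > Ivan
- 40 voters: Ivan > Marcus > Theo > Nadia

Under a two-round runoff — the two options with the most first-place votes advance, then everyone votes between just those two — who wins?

Round 1 first-place votes: Ivan 40, Marcus 38, Nadia 23, Theo 0.
Ivan and Marcus advance.
Runoff: Ivan is preferred to Marcus by 58 voters; Marcus by 43.
Ivan wins the runoff.

Ivan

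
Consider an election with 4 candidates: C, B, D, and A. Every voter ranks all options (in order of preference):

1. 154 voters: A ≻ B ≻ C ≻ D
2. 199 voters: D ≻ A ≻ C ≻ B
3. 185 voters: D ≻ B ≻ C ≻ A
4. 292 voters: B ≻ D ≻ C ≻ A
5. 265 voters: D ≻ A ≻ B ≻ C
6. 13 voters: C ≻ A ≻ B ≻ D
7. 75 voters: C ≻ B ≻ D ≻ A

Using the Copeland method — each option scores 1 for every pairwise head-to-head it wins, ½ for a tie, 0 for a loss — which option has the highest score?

C: loses to B, D, and A → score 0.
B: beats C; loses to D and A → score 1.
D: beats C, B, and A → score 3.
A: beats C and B; loses to D → score 2.
D has the best pairwise record.

D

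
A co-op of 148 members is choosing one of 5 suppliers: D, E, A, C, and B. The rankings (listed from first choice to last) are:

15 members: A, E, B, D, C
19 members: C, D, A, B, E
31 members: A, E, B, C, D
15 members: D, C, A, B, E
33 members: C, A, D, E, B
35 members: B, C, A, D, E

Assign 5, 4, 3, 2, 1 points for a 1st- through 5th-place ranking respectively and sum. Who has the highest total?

A

D: 15·2 + 19·4 + 31·1 + 15·5 + 33·3 + 35·2 = 381
E: 15·4 + 19·1 + 31·4 + 15·1 + 33·2 + 35·1 = 319
A: 15·5 + 19·3 + 31·5 + 15·3 + 33·4 + 35·3 = 569
C: 15·1 + 19·5 + 31·2 + 15·4 + 33·5 + 35·4 = 537
B: 15·3 + 19·2 + 31·3 + 15·2 + 33·1 + 35·5 = 414
A has the highest Borda score (569).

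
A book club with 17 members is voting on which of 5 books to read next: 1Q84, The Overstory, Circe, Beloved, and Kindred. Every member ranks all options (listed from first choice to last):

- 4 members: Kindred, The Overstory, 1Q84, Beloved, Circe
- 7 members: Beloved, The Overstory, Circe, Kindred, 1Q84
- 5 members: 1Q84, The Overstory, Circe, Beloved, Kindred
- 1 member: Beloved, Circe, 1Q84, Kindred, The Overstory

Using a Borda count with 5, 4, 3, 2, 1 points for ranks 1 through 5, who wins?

The Overstory

1Q84: 4·3 + 7·1 + 5·5 + 1·3 = 47
The Overstory: 4·4 + 7·4 + 5·4 + 1·1 = 65
Circe: 4·1 + 7·3 + 5·3 + 1·4 = 44
Beloved: 4·2 + 7·5 + 5·2 + 1·5 = 58
Kindred: 4·5 + 7·2 + 5·1 + 1·2 = 41
The Overstory has the highest Borda score (65).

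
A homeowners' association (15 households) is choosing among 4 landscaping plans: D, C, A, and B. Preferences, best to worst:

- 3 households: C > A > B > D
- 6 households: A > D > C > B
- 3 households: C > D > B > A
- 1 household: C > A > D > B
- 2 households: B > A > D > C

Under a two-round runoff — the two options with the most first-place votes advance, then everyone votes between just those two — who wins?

A

Round 1 first-place votes: D 0, C 7, A 6, B 2.
C and A advance.
Runoff: C is preferred to A by 7 voters; A by 8.
A wins the runoff.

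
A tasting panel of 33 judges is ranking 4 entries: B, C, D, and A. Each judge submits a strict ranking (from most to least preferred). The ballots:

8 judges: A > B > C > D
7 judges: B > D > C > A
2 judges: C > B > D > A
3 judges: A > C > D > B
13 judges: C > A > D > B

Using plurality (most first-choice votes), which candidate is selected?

C

First-place votes: B 7, C 15, D 0, A 11.
C has the most first-place votes.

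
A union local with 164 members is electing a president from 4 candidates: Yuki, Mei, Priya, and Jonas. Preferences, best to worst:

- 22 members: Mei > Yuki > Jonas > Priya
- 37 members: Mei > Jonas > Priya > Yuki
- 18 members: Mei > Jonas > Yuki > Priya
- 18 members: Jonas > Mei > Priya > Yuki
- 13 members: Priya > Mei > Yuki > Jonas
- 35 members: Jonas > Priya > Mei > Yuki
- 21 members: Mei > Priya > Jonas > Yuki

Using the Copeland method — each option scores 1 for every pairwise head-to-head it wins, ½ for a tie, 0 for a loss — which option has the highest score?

Mei

Yuki: loses to Mei, Priya, and Jonas → score 0.
Mei: beats Yuki, Priya, and Jonas → score 3.
Priya: beats Yuki; loses to Mei and Jonas → score 1.
Jonas: beats Yuki and Priya; loses to Mei → score 2.
Mei has the best pairwise record.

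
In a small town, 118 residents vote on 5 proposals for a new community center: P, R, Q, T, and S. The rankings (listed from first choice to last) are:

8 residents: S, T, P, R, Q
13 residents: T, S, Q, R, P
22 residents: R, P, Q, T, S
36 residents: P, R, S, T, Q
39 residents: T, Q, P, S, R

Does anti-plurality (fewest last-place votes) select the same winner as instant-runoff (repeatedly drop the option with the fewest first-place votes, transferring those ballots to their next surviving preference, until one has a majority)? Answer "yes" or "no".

yes

Anti-plurality — last-place votes: P 13, R 39, Q 44, T 0, S 22. Winner: T.
Instant-runoff — R1 P 36, R 22, Q 0, T 52, S 8 (Q out); R2 P 36, R 22, T 52, S 8 (S out); R3 P 36, R 22, T 60 (T winner). Winner: T.
The two methods agree.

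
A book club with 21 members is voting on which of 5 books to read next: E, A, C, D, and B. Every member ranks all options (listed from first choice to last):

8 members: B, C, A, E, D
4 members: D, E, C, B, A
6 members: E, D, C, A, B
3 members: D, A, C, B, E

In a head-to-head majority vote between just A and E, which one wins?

A

Voters preferring A to E: 11; preferring E to A: 10.
A wins the head-to-head.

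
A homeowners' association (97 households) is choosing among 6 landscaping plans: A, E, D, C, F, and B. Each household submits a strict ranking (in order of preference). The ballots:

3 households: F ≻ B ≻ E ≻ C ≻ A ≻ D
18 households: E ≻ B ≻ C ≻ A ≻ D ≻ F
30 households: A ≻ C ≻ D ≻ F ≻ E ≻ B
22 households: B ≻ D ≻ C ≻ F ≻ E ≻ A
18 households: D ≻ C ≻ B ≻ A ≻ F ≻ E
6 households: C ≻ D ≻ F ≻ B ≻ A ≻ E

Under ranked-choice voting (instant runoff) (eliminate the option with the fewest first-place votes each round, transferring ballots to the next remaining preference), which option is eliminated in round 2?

C

Round 1: A 30, E 18, D 18, C 6, F 3, B 22. Eliminate F.
Round 2: A 30, E 18, D 18, C 6, B 25. Eliminate C.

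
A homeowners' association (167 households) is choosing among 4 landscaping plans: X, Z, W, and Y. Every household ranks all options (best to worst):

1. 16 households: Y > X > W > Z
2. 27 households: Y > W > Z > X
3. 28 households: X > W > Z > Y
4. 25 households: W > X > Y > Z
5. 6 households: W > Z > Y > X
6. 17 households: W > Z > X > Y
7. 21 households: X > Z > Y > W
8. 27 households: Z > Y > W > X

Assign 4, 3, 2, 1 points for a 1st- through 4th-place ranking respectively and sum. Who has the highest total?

W

X: 16·3 + 27·1 + 28·4 + 25·3 + 6·1 + 17·2 + 21·4 + 27·1 = 413
Z: 16·1 + 27·2 + 28·2 + 25·1 + 6·3 + 17·3 + 21·3 + 27·4 = 391
W: 16·2 + 27·3 + 28·3 + 25·4 + 6·4 + 17·4 + 21·1 + 27·2 = 464
Y: 16·4 + 27·4 + 28·1 + 25·2 + 6·2 + 17·1 + 21·2 + 27·3 = 402
W has the highest Borda score (464).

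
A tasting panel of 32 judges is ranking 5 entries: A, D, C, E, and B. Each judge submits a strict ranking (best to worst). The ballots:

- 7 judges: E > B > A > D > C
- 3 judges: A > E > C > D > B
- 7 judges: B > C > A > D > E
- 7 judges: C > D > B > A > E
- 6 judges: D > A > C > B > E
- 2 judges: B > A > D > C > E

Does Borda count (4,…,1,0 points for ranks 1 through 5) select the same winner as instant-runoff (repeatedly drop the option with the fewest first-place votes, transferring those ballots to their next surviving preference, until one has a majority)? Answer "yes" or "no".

no

Borda — scores: A 71, D 66, C 69, E 37, B 77. Winner: B.
Instant-runoff — R1 A 3, D 6, C 7, E 7, B 9 (A out); R2 D 6, C 7, E 10, B 9 (D out); R3 C 13, E 10, B 9 (B out); R4 C 22, E 10 (C winner). Winner: C.
The two methods disagree.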